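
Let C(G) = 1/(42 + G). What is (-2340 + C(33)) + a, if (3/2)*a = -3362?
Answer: -114533/25 ≈ -4581.3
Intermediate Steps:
a = -6724/3 (a = (⅔)*(-3362) = -6724/3 ≈ -2241.3)
(-2340 + C(33)) + a = (-2340 + 1/(42 + 33)) - 6724/3 = (-2340 + 1/75) - 6724/3 = -175499/75 - 6724/3 = -114533/25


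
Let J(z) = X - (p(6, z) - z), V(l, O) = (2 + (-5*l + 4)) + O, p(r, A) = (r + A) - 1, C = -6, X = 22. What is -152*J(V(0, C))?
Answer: -2584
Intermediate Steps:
p(r, A) = -1 + A + r (p(r, A) = (A + r) - 1 = -1 + A + r)
V(l, O) = 6 + O - 5*l (V(l, O) = (2 + (4 - 5*l)) + O = (6 - 5*l) + O = 6 + O - 5*l)
J(z) = 17 (J(z) = 22 - ((-1 + z + 6) - z) = 22 - ((5 + z) - z) = 22 - 1*5 = 22 - 5 = 17)
-152*J(V(0, C)) = -152*17 = -2584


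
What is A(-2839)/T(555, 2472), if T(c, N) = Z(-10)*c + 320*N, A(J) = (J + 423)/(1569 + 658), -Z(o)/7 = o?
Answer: -1208/924082515 ≈ -1.3072e-6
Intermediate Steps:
Z(o) = -7*o
A(J) = 423/2227 + J/2227 (A(J) = (423 + J)/2227 = (423 + J)*(1/2227) = 423/2227 + J/2227)
T(c, N) = 70*c + 320*N (T(c, N) = (-7*(-10))*c + 320*N = 70*c + 320*N)
A(-2839)/T(555, 2472) = (423/2227 + (1/2227)*(-2839))/(70*555 + 320*2472) = (423/2227 - 167/131)/(38850 + 791040) = -2416/2227/829890 = -2416/2227*1/829890 = -1208/924082515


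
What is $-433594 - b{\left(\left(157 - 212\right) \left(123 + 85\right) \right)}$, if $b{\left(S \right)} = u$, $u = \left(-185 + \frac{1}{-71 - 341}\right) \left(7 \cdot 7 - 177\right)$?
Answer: $- \frac{47099254}{103} \approx -4.5727 \cdot 10^{5}$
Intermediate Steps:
$u = \frac{2439072}{103}$ ($u = \left(-185 + \frac{1}{-412}\right) \left(49 - 177\right) = \left(-185 - \frac{1}{412}\right) \left(-128\right) = \left(- \frac{76221}{412}\right) \left(-128\right) = \frac{2439072}{103} \approx 23680.0$)
$b{\left(S \right)} = \frac{2439072}{103}$
$-433594 - b{\left(\left(157 - 212\right) \left(123 + 85\right) \right)} = -433594 - \frac{2439072}{103} = - \frac{47099254}{103}$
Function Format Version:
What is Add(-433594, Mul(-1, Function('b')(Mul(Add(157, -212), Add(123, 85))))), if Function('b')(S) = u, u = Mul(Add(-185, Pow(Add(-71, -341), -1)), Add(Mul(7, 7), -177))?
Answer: Rational(-47099254, 103) ≈ -4.5727e+5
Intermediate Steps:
u = Rational(2439072, 103) (u = Mul(Add(-185, Pow(-412, -1)), Add(49, -177)) = Mul(Add(-185, Rational(-1, 412)), -128) = Mul(Rational(-76221, 412), -128) = Rational(2439072, 103) ≈ 23680.)
Function('b')(S) = Rational(2439072, 103)
Add(-433594, Mul(-1, Function('b')(Mul(Add(157, -212), Add(123, 85))))) = Add(-433594, Mul(-1, Rational(2439072, 103))) = Add(-433594, Rational(-2439072, 103)) = Rational(-47099254, 103)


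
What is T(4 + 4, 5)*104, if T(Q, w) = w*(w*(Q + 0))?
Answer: 20800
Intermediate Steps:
T(Q, w) = Q*w² (T(Q, w) = w*(w*Q) = w*(Q*w) = Q*w²)
T(4 + 4, 5)*104 = ((4 + 4)*5²)*104 = (8*25)*104 = 200*104 = 20800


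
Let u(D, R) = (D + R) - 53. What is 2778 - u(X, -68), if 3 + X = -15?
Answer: 2917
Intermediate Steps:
X = -18 (X = -3 - 15 = -18)
u(D, R) = -53 + D + R
2778 - u(X, -68) = 2778 - (-53 - 18 - 68) = 2778 - 1*(-139) = 2778 + 139 = 2917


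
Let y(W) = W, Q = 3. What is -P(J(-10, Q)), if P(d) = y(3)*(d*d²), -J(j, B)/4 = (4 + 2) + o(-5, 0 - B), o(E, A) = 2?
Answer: 98304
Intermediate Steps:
J(j, B) = -32 (J(j, B) = -4*((4 + 2) + 2) = -4*(6 + 2) = -4*8 = -32)
P(d) = 3*d³ (P(d) = 3*(d*d²) = 3*d³)
-P(J(-10, Q)) = -3*(-32)³ = -3*(-32768) = -1*(-98304) = 98304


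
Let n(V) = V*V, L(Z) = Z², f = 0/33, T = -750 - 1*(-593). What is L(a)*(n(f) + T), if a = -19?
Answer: -56677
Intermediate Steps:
T = -157 (T = -750 + 593 = -157)
f = 0 (f = 0*(1/33) = 0)
n(V) = V²
L(a)*(n(f) + T) = (-19)²*(0² - 157) = 361*(0 - 157) = 361*(-157) = -56677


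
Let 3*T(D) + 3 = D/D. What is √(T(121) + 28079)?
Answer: √252705/3 ≈ 167.57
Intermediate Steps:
T(D) = -⅔ (T(D) = -1 + (D/D)/3 = -1 + (⅓)*1 = -1 + ⅓ = -⅔)
√(T(121) + 28079) = √(-⅔ + 28079) = √(84235/3) = √252705/3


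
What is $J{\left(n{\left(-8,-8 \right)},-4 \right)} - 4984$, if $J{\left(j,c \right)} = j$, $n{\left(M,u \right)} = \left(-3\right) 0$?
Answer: $-4984$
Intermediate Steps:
$n{\left(M,u \right)} = 0$
$J{\left(n{\left(-8,-8 \right)},-4 \right)} - 4984 = 0 - 4984 = -4984$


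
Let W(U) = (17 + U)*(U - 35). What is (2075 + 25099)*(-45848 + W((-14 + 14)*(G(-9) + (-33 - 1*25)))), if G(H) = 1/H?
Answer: -1262042082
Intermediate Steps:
W(U) = (-35 + U)*(17 + U) (W(U) = (17 + U)*(-35 + U) = (-35 + U)*(17 + U))
(2075 + 25099)*(-45848 + W((-14 + 14)*(G(-9) + (-33 - 1*25)))) = (2075 + 25099)*(-45848 + (-595 + ((-14 + 14)*(1/(-9) + (-33 - 1*25)))² - 18*(-14 + 14)*(1/(-9) + (-33 - 1*25)))) = 27174*(-45848 + (-595 + (0*(-⅑ + (-33 - 25)))² - 0*(-⅑ + (-33 - 25)))) = 27174*(-45848 + (-595 + (0*(-⅑ - 58))² - 0*(-⅑ - 58))) = 27174*(-45848 + (-595 + (0*(-523/9))² - 0*(-523)/9)) = 27174*(-45848 + (-595 + 0² - 18*0)) = 27174*(-45848 + (-595 + 0 + 0)) = 27174*(-45848 - 595) = 27174*(-46443) = -1262042082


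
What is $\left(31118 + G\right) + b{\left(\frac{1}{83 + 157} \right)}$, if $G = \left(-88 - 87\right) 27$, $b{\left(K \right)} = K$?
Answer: $\frac{6334321}{240} \approx 26393.0$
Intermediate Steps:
$G = -4725$ ($G = \left(-175\right) 27 = -4725$)
$\left(31118 + G\right) + b{\left(\frac{1}{83 + 157} \right)} = \left(31118 - 4725\right) + \frac{1}{83 + 157} = 26393 + \frac{1}{240} = \frac{6334321}{240}$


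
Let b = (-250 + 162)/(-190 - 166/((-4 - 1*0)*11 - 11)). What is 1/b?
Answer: 2571/1210 ≈ 2.1248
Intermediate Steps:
b = 1210/2571 (b = -88/(-190 - 166/((-4 + 0)*11 - 11)) = -88/(-190 - 166/(-4*11 - 11)) = -88/(-190 - 166/(-44 - 11)) = -88/(-190 - 166/(-55)) = -88/(-190 - 166*(-1/55)) = -88/(-190 + 166/55) = -88/(-10284/55) = -88*(-55/10284) = 1210/2571 ≈ 0.47063)
1/b = 1/(1210/2571) = 2571/1210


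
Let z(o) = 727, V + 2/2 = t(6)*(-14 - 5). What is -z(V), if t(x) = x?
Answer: -727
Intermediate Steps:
V = -115 (V = -1 + 6*(-14 - 5) = -1 + 6*(-19) = -1 - 114 = -115)
-z(V) = -1*727 = -727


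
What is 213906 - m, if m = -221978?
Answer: 435884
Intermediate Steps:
213906 - m = 213906 - 1*(-221978) = 213906 + 221978 = 435884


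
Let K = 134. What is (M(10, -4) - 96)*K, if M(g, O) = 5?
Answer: -12194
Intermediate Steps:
(M(10, -4) - 96)*K = (5 - 96)*134 = -91*134 = -12194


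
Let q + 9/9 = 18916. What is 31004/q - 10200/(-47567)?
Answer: 128284636/69209985 ≈ 1.8536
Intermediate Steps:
q = 18915 (q = -1 + 18916 = 18915)
31004/q - 10200/(-47567) = 31004/18915 - 10200/(-47567) = 31004*(1/18915) - 10200*(-1/47567) = 31004/18915 + 10200/47567 = 128284636/69209985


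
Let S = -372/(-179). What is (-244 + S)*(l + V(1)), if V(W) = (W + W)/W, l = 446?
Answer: -19400192/179 ≈ -1.0838e+5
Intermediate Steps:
S = 372/179 (S = -372*(-1/179) = 372/179 ≈ 2.0782)
V(W) = 2 (V(W) = (2*W)/W = 2)
(-244 + S)*(l + V(1)) = (-244 + 372/179)*(446 + 2) = -43304/179*448 = -19400192/179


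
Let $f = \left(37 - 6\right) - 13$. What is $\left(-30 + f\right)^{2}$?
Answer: $144$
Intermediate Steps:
$f = 18$ ($f = 31 - 13 = 18$)
$\left(-30 + f\right)^{2} = \left(-30 + 18\right)^{2} = \left(-12\right)^{2} = 144$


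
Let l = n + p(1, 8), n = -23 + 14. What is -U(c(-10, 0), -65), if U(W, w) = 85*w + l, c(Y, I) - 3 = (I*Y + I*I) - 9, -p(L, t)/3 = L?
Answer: 5537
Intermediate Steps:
p(L, t) = -3*L
n = -9
c(Y, I) = -6 + I**2 + I*Y (c(Y, I) = 3 + ((I*Y + I*I) - 9) = 3 + ((I*Y + I**2) - 9) = 3 + ((I**2 + I*Y) - 9) = 3 + (-9 + I**2 + I*Y) = -6 + I**2 + I*Y)
l = -12 (l = -9 - 3*1 = -9 - 3 = -12)
U(W, w) = -12 + 85*w (U(W, w) = 85*w - 12 = -12 + 85*w)
-U(c(-10, 0), -65) = -(-12 + 85*(-65)) = -(-12 - 5525) = -1*(-5537) = 5537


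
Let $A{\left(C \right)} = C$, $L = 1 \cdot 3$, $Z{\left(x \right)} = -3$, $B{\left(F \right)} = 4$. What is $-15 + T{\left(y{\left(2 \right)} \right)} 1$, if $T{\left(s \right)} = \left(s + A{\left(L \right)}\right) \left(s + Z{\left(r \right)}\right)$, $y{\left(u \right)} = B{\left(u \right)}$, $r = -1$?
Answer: $-8$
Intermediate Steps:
$y{\left(u \right)} = 4$
$L = 3$
$T{\left(s \right)} = \left(-3 + s\right) \left(3 + s\right)$ ($T{\left(s \right)} = \left(s + 3\right) \left(s - 3\right) = \left(3 + s\right) \left(-3 + s\right) = \left(-3 + s\right) \left(3 + s\right)$)
$-15 + T{\left(y{\left(2 \right)} \right)} 1 = -15 + \left(-9 + 4^{2}\right) 1 = -15 + \left(-9 + 16\right) 1 = -15 + 7 \cdot 1 = -15 + 7 = -8$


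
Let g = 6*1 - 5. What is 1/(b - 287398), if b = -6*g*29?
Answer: -1/287572 ≈ -3.4774e-6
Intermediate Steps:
g = 1 (g = 6 - 5 = 1)
b = -174 (b = -6*1*29 = -6*29 = -174)
1/(b - 287398) = 1/(-174 - 287398) = 1/(-287572) = -1/287572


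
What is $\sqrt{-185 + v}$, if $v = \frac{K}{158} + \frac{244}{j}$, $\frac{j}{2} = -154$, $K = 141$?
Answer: $\frac{i \sqrt{27367307506}}{12166} \approx 13.598 i$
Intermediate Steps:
$j = -308$ ($j = 2 \left(-154\right) = -308$)
$v = \frac{1219}{12166}$ ($v = \frac{141}{158} + \frac{244}{-308} = 141 \cdot \frac{1}{158} + 244 \left(- \frac{1}{308}\right) = \frac{141}{158} - \frac{61}{77} = \frac{1219}{12166} \approx 0.1002$)
$\sqrt{-185 + v} = \sqrt{-185 + \frac{1219}{12166}} = \sqrt{- \frac{2249491}{12166}} = \frac{i \sqrt{27367307506}}{12166}$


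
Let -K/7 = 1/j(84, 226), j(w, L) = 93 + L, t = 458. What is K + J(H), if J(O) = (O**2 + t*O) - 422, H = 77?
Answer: 13006580/319 ≈ 40773.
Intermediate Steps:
K = -7/319 (K = -7/(93 + 226) = -7/319 ≈ -0.021944)
J(O) = -422 + O**2 + 458*O (J(O) = (O**2 + 458*O) - 422 = -422 + O**2 + 458*O)
K + J(H) = -7/319 + (-422 + 77**2 + 458*77) = -7/319 + (-422 + 5929 + 35266) = -7/319 + 40773 = 13006580/319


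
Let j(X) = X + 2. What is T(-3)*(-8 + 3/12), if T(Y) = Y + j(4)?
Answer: -93/4 ≈ -23.250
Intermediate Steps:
j(X) = 2 + X
T(Y) = 6 + Y (T(Y) = Y + (2 + 4) = Y + 6 = 6 + Y)
T(-3)*(-8 + 3/12) = (6 - 3)*(-8 + 3/12) = 3*(-8 + 3*(1/12)) = 3*(-8 + 1/4) = 3*(-31/4) = -93/4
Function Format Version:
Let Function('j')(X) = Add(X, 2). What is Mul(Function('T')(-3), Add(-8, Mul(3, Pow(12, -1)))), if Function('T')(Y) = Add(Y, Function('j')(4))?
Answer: Rational(-93, 4) ≈ -23.250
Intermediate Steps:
Function('j')(X) = Add(2, X)
Function('T')(Y) = Add(6, Y) (Function('T')(Y) = Add(Y, Add(2, 4)) = Add(Y, 6) = Add(6, Y))
Mul(Function('T')(-3), Add(-8, Mul(3, Pow(12, -1)))) = Mul(Add(6, -3), Add(-8, Mul(3, Pow(12, -1)))) = Mul(3, Add(-8, Mul(3, Rational(1, 12)))) = Mul(3, Add(-8, Rational(1, 4))) = Mul(3, Rational(-31, 4)) = Rational(-93, 4)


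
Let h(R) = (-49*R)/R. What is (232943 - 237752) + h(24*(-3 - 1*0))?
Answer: -4858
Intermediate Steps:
h(R) = -49
(232943 - 237752) + h(24*(-3 - 1*0)) = (232943 - 237752) - 49 = -4809 - 49 = -4858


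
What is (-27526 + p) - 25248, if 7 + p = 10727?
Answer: -42054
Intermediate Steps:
p = 10720 (p = -7 + 10727 = 10720)
(-27526 + p) - 25248 = (-27526 + 10720) - 25248 = -16806 - 25248 = -42054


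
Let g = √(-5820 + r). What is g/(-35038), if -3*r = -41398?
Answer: -√71814/105114 ≈ -0.0025494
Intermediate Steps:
r = 41398/3 (r = -⅓*(-41398) = 41398/3 ≈ 13799.)
g = √71814/3 (g = √(-5820 + 41398/3) = √(23938/3) = √71814/3 ≈ 89.327)
g/(-35038) = (√71814/3)/(-35038) = (√71814/3)*(-1/35038) = -√71814/105114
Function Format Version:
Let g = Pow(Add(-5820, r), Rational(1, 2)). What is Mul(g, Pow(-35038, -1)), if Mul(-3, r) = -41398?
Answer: Mul(Rational(-1, 105114), Pow(71814, Rational(1, 2))) ≈ -0.0025494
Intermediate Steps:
r = Rational(41398, 3) (r = Mul(Rational(-1, 3), -41398) = Rational(41398, 3) ≈ 13799.)
g = Mul(Rational(1, 3), Pow(71814, Rational(1, 2))) (g = Pow(Add(-5820, Rational(41398, 3)), Rational(1, 2)) = Pow(Rational(23938, 3), Rational(1, 2)) = Mul(Rational(1, 3), Pow(71814, Rational(1, 2))) ≈ 89.327)
Mul(g, Pow(-35038, -1)) = Mul(Mul(Rational(1, 3), Pow(71814, Rational(1, 2))), Pow(-35038, -1)) = Mul(Mul(Rational(1, 3), Pow(71814, Rational(1, 2))), Rational(-1, 35038)) = Mul(Rational(-1, 105114), Pow(71814, Rational(1, 2)))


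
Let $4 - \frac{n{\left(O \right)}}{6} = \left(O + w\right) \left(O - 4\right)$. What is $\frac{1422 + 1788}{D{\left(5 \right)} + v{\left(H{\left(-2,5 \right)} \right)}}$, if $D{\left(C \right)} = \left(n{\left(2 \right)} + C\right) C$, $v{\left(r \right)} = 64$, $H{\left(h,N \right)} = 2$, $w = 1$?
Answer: $\frac{3210}{389} \approx 8.2519$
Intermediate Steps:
$n{\left(O \right)} = 24 - 6 \left(1 + O\right) \left(-4 + O\right)$ ($n{\left(O \right)} = 24 - 6 \left(O + 1\right) \left(O - 4\right) = 24 - 6 \left(1 + O\right) \left(-4 + O\right)$)
$D{\left(C \right)} = C \left(60 + C\right)$ ($D{\left(C \right)} = \left(\left(48 - 6 \cdot 2^{2} + 18 \cdot 2\right) + C\right) C = \left(\left(48 - 24 + 36\right) + C\right) C = \left(60 + C\right) C = C \left(60 + C\right)$)
$\frac{1422 + 1788}{D{\left(5 \right)} + v{\left(H{\left(-2,5 \right)} \right)}} = \frac{1422 + 1788}{5 \left(60 + 5\right) + 64} = \frac{3210}{5 \cdot 65 + 64} = \frac{3210}{325 + 64} = \frac{3210}{389}$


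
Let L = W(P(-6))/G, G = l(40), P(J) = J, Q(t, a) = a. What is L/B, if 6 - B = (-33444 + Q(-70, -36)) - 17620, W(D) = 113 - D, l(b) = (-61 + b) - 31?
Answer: -119/2657512 ≈ -4.4779e-5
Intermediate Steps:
l(b) = -92 + b
G = -52 (G = -92 + 40 = -52)
B = 51106 (B = 6 - ((-33444 - 36) - 17620) = 6 - (-33480 - 17620) = 6 - 1*(-51100) = 6 + 51100 = 51106)
L = -119/52 (L = (113 - 1*(-6))/(-52) = (113 + 6)*(-1/52) = 119*(-1/52) = -119/52 ≈ -2.2885)
L/B = -119/52/51106 = -119/52*1/51106 = -119/2657512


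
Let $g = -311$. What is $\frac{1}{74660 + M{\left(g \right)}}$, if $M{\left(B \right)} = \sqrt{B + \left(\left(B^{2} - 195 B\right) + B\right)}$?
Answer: $\frac{18665}{1393489714} - \frac{3 \sqrt{4354}}{2786979428} \approx 1.3323 \cdot 10^{-5}$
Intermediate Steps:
$M{\left(B \right)} = \sqrt{B^{2} - 193 B}$ ($M{\left(B \right)} = \sqrt{B + \left(B^{2} - 194 B\right)} = \sqrt{B^{2} - 193 B}$)
$\frac{1}{74660 + M{\left(g \right)}} = \frac{1}{74660 + \sqrt{- 311 \left(-193 - 311\right)}} = \frac{1}{74660 + \sqrt{\left(-311\right) \left(-504\right)}} = \frac{1}{74660 + \sqrt{156744}} = \frac{1}{74660 + 6 \sqrt{4354}}$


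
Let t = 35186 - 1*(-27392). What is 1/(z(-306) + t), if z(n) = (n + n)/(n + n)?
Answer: 1/62579 ≈ 1.5980e-5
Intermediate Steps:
t = 62578 (t = 35186 + 27392 = 62578)
z(n) = 1 (z(n) = (2*n)/((2*n)) = (2*n)*(1/(2*n)) = 1)
1/(z(-306) + t) = 1/(1 + 62578) = 1/62579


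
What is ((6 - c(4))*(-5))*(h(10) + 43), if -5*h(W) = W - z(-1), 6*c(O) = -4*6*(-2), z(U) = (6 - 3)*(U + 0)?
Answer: 404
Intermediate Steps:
z(U) = 3*U
c(O) = 8 (c(O) = (-4*6*(-2))/6 = (-24*(-2))/6 = (⅙)*48 = 8)
h(W) = -⅗ - W/5 (h(W) = -(W - 3*(-1))/5 = -(W - 1*(-3))/5 = -(W + 3)/5 = -(3 + W)/5 = -⅗ - W/5)
((6 - c(4))*(-5))*(h(10) + 43) = ((6 - 1*8)*(-5))*((-⅗ - ⅕*10) + 43) = ((6 - 8)*(-5))*((-⅗ - 2) + 43) = (-2*(-5))*(-13/5 + 43) = 10*(202/5) = 404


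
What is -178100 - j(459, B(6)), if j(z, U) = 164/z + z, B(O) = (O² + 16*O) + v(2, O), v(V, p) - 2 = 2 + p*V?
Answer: -81958745/459 ≈ -1.7856e+5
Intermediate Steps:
v(V, p) = 4 + V*p (v(V, p) = 2 + (2 + p*V) = 2 + (2 + V*p) = 4 + V*p)
B(O) = 4 + O² + 18*O (B(O) = (O² + 16*O) + (4 + 2*O) = 4 + O² + 18*O)
j(z, U) = z + 164/z
-178100 - j(459, B(6)) = -178100 - (459 + 164/459) = -178100 - 1*210845/459 = -178100 - 210845/459 = -81958745/459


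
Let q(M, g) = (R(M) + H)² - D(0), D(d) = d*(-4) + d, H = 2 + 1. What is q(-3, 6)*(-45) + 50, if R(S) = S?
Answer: 50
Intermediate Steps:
H = 3
D(d) = -3*d (D(d) = -4*d + d = -3*d)
q(M, g) = (3 + M)² (q(M, g) = (M + 3)² - (-3)*0 = (3 + M)² - 1*0 = (3 + M)² + 0 = (3 + M)²)
q(-3, 6)*(-45) + 50 = (3 - 3)²*(-45) + 50 = 0²*(-45) + 50 = 0*(-45) + 50 = 0 + 50 = 50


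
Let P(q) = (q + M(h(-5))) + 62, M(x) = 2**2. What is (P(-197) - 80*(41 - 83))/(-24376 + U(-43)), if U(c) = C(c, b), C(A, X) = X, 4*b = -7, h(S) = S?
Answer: -12916/97511 ≈ -0.13246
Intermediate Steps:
b = -7/4 (b = (1/4)*(-7) = -7/4 ≈ -1.7500)
M(x) = 4
U(c) = -7/4
P(q) = 66 + q (P(q) = (q + 4) + 62 = (4 + q) + 62 = 66 + q)
(P(-197) - 80*(41 - 83))/(-24376 + U(-43)) = ((66 - 197) - 80*(41 - 83))/(-24376 - 7/4) = (-131 - 80*(-42))/(-97511/4) = (-131 + 3360)*(-4/97511) = 3229*(-4/97511) = -12916/97511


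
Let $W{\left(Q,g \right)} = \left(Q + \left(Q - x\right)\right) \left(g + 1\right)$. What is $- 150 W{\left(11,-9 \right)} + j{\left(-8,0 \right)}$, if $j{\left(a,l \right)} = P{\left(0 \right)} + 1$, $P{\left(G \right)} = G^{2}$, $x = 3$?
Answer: $22801$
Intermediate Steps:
$j{\left(a,l \right)} = 1$ ($j{\left(a,l \right)} = 0^{2} + 1 = 0 + 1 = 1$)
$W{\left(Q,g \right)} = \left(1 + g\right) \left(-3 + 2 Q\right)$ ($W{\left(Q,g \right)} = \left(Q + \left(Q - 3\right)\right) \left(g + 1\right) = \left(Q + \left(Q - 3\right)\right) \left(1 + g\right) = \left(Q + \left(-3 + Q\right)\right) \left(1 + g\right) = \left(-3 + 2 Q\right) \left(1 + g\right) = \left(1 + g\right) \left(-3 + 2 Q\right)$)
$- 150 W{\left(11,-9 \right)} + j{\left(-8,0 \right)} = - 150 \left(-3 - -27 + 2 \cdot 11 + 2 \cdot 11 \left(-9\right)\right) + 1 = - 150 \left(-3 + 27 + 22 - 198\right) + 1 = \left(-150\right) \left(-152\right) + 1 = 22800 + 1 = 22801$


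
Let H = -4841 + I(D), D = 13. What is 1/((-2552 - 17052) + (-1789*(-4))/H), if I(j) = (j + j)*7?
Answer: -4659/91342192 ≈ -5.1006e-5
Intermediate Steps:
I(j) = 14*j (I(j) = (2*j)*7 = 14*j)
H = -4659 (H = -4841 + 14*13 = -4841 + 182 = -4659)
1/((-2552 - 17052) + (-1789*(-4))/H) = 1/((-2552 - 17052) - 1789*(-4)/(-4659)) = 1/(-19604 + 7156*(-1/4659)) = 1/(-19604 - 7156/4659) = 1/(-91342192/4659) = -4659/91342192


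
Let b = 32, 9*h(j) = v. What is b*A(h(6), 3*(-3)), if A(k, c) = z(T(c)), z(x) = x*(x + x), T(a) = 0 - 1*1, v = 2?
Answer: 64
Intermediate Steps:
T(a) = -1 (T(a) = 0 - 1 = -1)
z(x) = 2*x² (z(x) = x*(2*x) = 2*x²)
h(j) = 2/9 (h(j) = (⅑)*2 = 2/9)
A(k, c) = 2 (A(k, c) = 2*(-1)² = 2*1 = 2)
b*A(h(6), 3*(-3)) = 32*2 = 64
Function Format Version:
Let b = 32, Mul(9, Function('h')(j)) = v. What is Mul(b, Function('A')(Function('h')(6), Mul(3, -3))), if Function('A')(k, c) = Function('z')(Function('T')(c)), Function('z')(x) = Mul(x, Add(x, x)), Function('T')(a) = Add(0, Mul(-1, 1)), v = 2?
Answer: 64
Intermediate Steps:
Function('T')(a) = -1 (Function('T')(a) = Add(0, -1) = -1)
Function('z')(x) = Mul(2, Pow(x, 2)) (Function('z')(x) = Mul(x, Mul(2, x)) = Mul(2, Pow(x, 2)))
Function('h')(j) = Rational(2, 9) (Function('h')(j) = Mul(Rational(1, 9), 2) = Rational(2, 9))
Function('A')(k, c) = 2 (Function('A')(k, c) = Mul(2, Pow(-1, 2)) = Mul(2, 1) = 2)
Mul(b, Function('A')(Function('h')(6), Mul(3, -3))) = Mul(32, 2) = 64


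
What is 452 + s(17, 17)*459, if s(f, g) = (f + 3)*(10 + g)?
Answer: 248312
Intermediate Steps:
s(f, g) = (3 + f)*(10 + g)
452 + s(17, 17)*459 = 452 + (30 + 3*17 + 10*17 + 17*17)*459 = 452 + (30 + 51 + 170 + 289)*459 = 452 + 540*459 = 452 + 247860 = 248312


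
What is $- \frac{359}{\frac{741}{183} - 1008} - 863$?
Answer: $- \frac{52829084}{61241} \approx -862.64$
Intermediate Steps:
$- \frac{359}{\frac{741}{183} - 1008} - 863 = - \frac{359}{741 \cdot \frac{1}{183} - 1008} - 863 = - \frac{359}{\frac{247}{61} - 1008} - 863 = - \frac{359}{- \frac{61241}{61}} - 863 = \left(-359\right) \left(- \frac{61}{61241}\right) - 863 = \frac{21899}{61241} - 863 = - \frac{52829084}{61241}$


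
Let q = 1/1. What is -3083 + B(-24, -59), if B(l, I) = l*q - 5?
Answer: -3112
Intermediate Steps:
q = 1 (q = 1*1 = 1)
B(l, I) = -5 + l (B(l, I) = l*1 - 5 = l - 5 = -5 + l)
-3083 + B(-24, -59) = -3083 + (-5 - 24) = -3083 - 29 = -3112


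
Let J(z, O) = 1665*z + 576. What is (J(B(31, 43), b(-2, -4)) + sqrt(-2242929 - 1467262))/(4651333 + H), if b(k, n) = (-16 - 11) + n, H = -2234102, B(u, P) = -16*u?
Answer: -825264/2417231 + I*sqrt(3710191)/2417231 ≈ -0.34141 + 0.00079686*I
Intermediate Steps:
b(k, n) = -27 + n
J(z, O) = 576 + 1665*z
(J(B(31, 43), b(-2, -4)) + sqrt(-2242929 - 1467262))/(4651333 + H) = ((576 + 1665*(-16*31)) + sqrt(-2242929 - 1467262))/(4651333 - 2234102) = ((576 + 1665*(-496)) + sqrt(-3710191))/2417231 = ((576 - 825840) + I*sqrt(3710191))*(1/2417231) = (-825264 + I*sqrt(3710191))*(1/2417231) = -825264/2417231 + I*sqrt(3710191)/2417231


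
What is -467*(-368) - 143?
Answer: 171713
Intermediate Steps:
-467*(-368) - 143 = 171856 - 143 = 171713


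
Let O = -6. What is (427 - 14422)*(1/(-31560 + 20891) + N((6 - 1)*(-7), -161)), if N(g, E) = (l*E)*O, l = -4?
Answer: 576944112915/10669 ≈ 5.4077e+7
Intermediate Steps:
N(g, E) = 24*E (N(g, E) = -4*E*(-6) = 24*E)
(427 - 14422)*(1/(-31560 + 20891) + N((6 - 1)*(-7), -161)) = (427 - 14422)*(1/(-31560 + 20891) + 24*(-161)) = -13995*(1/(-10669) - 3864) = -13995*(-1/10669 - 3864) = -13995*(-41225017/10669) = 576944112915/10669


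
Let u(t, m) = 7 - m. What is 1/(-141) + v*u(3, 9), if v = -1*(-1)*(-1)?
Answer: 281/141 ≈ 1.9929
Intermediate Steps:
v = -1 (v = 1*(-1) = -1)
1/(-141) + v*u(3, 9) = 1/(-141) - (7 - 1*9) = -1/141 - (7 - 9) = -1/141 - 1*(-2) = -1/141 + 2 = 281/141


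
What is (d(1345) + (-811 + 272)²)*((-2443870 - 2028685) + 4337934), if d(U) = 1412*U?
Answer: -294774353481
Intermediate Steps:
(d(1345) + (-811 + 272)²)*((-2443870 - 2028685) + 4337934) = (1412*1345 + (-811 + 272)²)*((-2443870 - 2028685) + 4337934) = (1899140 + (-539)²)*(-4472555 + 4337934) = (1899140 + 290521)*(-134621) = 2189661*(-134621) = -294774353481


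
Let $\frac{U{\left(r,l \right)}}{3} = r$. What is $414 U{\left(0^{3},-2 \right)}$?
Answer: $0$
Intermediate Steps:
$U{\left(r,l \right)} = 3 r$
$414 U{\left(0^{3},-2 \right)} = 414 \cdot 3 \cdot 0^{3} = 414 \cdot 3 \cdot 0 = 414 \cdot 0 = 0$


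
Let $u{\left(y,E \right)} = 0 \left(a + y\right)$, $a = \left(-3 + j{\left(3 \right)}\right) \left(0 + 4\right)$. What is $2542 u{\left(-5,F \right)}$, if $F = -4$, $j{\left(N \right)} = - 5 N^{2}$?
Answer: $0$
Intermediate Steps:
$a = -192$ ($a = \left(-3 - 5 \cdot 3^{2}\right) \left(0 + 4\right) = \left(-3 - 45\right) 4 = \left(-48\right) 4 = -192$)
$u{\left(y,E \right)} = 0$ ($u{\left(y,E \right)} = 0 \left(-192 + y\right) = 0$)
$2542 u{\left(-5,F \right)} = 2542 \cdot 0 = 0$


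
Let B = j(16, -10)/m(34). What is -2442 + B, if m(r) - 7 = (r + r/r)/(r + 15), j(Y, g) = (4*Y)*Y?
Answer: -62350/27 ≈ -2309.3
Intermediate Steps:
j(Y, g) = 4*Y²
m(r) = 7 + (1 + r)/(15 + r) (m(r) = 7 + (r + r/r)/(r + 15) = 7 + (r + 1)/(15 + r) = 7 + (1 + r)/(15 + r))
B = 3584/27 (B = (4*16²)/((2*(53 + 4*34)/(15 + 34))) = (4*256)/((2*(53 + 136)/49)) = 1024/((2*(1/49)*189)) = 1024/(54/7) = 1024*(7/54) = 3584/27 ≈ 132.74)
-2442 + B = -2442 + 3584/27 = -62350/27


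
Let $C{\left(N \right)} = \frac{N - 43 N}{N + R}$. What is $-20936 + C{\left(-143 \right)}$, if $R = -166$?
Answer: $- \frac{2158410}{103} \approx -20955.0$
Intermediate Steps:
$C{\left(N \right)} = - \frac{42 N}{-166 + N}$ ($C{\left(N \right)} = \frac{N - 43 N}{N - 166} = \frac{\left(-42\right) N}{-166 + N} = - \frac{42 N}{-166 + N}$)
$-20936 + C{\left(-143 \right)} = -20936 - - \frac{6006}{-166 - 143} = -20936 - - \frac{6006}{-309} = -20936 - \left(-6006\right) \left(- \frac{1}{309}\right) = -20936 - \frac{2002}{103} = - \frac{2158410}{103}$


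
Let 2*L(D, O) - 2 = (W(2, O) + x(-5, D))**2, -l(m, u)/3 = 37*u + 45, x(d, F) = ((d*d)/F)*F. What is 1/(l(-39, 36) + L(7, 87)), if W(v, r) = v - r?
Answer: -1/2330 ≈ -0.00042918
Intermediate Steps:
x(d, F) = d**2 (x(d, F) = (d**2/F)*F = d**2)
l(m, u) = -135 - 111*u (l(m, u) = -3*(37*u + 45) = -3*(45 + 37*u) = -135 - 111*u)
L(D, O) = 1 + (27 - O)**2/2 (L(D, O) = 1 + ((2 - O) + (-5)**2)**2/2 = 1 + ((2 - O) + 25)**2/2 = 1 + (27 - O)**2/2)
1/(l(-39, 36) + L(7, 87)) = 1/((-135 - 111*36) + (1 + (-27 + 87)**2/2)) = 1/((-135 - 3996) + (1 + (1/2)*60**2)) = 1/(-4131 + (1 + (1/2)*3600)) = 1/(-4131 + (1 + 1800)) = 1/(-4131 + 1801) = 1/(-2330) = -1/2330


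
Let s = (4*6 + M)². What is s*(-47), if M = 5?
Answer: -39527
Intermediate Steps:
s = 841 (s = (4*6 + 5)² = (24 + 5)² = 29² = 841)
s*(-47) = 841*(-47) = -39527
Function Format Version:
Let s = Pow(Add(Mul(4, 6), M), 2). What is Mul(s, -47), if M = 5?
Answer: -39527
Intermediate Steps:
s = 841 (s = Pow(Add(Mul(4, 6), 5), 2) = Pow(Add(24, 5), 2) = Pow(29, 2) = 841)
Mul(s, -47) = Mul(841, -47) = -39527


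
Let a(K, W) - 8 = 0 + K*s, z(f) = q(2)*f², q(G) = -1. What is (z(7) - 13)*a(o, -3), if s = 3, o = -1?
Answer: -310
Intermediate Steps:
z(f) = -f²
a(K, W) = 8 + 3*K (a(K, W) = 8 + (0 + K*3) = 8 + (0 + 3*K) = 8 + 3*K)
(z(7) - 13)*a(o, -3) = (-1*7² - 13)*(8 + 3*(-1)) = (-1*49 - 13)*(8 - 3) = (-49 - 13)*5 = -62*5 = -310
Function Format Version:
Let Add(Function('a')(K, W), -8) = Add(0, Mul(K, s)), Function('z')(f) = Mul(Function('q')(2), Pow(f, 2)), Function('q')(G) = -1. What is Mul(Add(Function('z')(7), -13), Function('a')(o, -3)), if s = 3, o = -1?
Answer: -310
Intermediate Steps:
Function('z')(f) = Mul(-1, Pow(f, 2))
Function('a')(K, W) = Add(8, Mul(3, K)) (Function('a')(K, W) = Add(8, Add(0, Mul(K, 3))) = Add(8, Add(0, Mul(3, K))) = Add(8, Mul(3, K)))
Mul(Add(Function('z')(7), -13), Function('a')(o, -3)) = Mul(Add(Mul(-1, Pow(7, 2)), -13), Add(8, Mul(3, -1))) = Mul(Add(Mul(-1, 49), -13), Add(8, -3)) = Mul(Add(-49, -13), 5) = Mul(-62, 5) = -310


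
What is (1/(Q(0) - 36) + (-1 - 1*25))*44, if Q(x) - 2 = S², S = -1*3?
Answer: -28644/25 ≈ -1145.8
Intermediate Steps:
S = -3
Q(x) = 11 (Q(x) = 2 + (-3)² = 2 + 9 = 11)
(1/(Q(0) - 36) + (-1 - 1*25))*44 = (1/(11 - 36) + (-1 - 1*25))*44 = (1/(-25) + (-1 - 25))*44 = (-1/25 - 26)*44 = -651/25*44 = -28644/25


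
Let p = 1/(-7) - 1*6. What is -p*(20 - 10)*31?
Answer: 13330/7 ≈ 1904.3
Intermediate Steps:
p = -43/7 (p = -⅐ - 6 = -43/7 ≈ -6.1429)
-p*(20 - 10)*31 = -(-43)*(20 - 10)*31/7 = -(-43)*10*31/7 = -(-43)*310/7 = -1*(-13330/7) = 13330/7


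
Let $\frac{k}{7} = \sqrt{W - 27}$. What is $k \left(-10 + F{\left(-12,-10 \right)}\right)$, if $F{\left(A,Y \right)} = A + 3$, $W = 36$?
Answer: $-399$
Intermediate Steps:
$k = 21$ ($k = 7 \sqrt{36 - 27} = 7 \sqrt{9} = 7 \cdot 3 = 21$)
$F{\left(A,Y \right)} = 3 + A$
$k \left(-10 + F{\left(-12,-10 \right)}\right) = 21 \left(-10 + \left(3 - 12\right)\right) = 21 \left(-10 - 9\right) = 21 \left(-19\right) = -399$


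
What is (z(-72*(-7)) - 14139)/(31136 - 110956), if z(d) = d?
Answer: 2727/15964 ≈ 0.17082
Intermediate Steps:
(z(-72*(-7)) - 14139)/(31136 - 110956) = (-72*(-7) - 14139)/(31136 - 110956) = (504 - 14139)/(-79820) = -13635*(-1/79820) = 2727/15964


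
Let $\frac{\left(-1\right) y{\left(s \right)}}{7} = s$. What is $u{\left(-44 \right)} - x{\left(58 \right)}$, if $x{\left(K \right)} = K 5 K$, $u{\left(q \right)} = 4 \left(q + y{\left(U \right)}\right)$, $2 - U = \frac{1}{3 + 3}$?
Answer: $- \frac{51142}{3} \approx -17047.0$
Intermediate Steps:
$U = \frac{11}{6}$ ($U = 2 - \frac{1}{3 + 3} = 2 - \frac{1}{6} = \frac{11}{6} \approx 1.8333$)
$y{\left(s \right)} = - 7 s$
$u{\left(q \right)} = - \frac{154}{3} + 4 q$ ($u{\left(q \right)} = 4 \left(q - \frac{77}{6}\right) = 4 \left(- \frac{77}{6} + q\right) = - \frac{154}{3} + 4 q$)
$x{\left(K \right)} = 5 K^{2}$ ($x{\left(K \right)} = 5 K K = 5 K^{2}$)
$u{\left(-44 \right)} - x{\left(58 \right)} = \left(- \frac{154}{3} + 4 \left(-44\right)\right) - 5 \cdot 58^{2} = \left(- \frac{154}{3} - 176\right) - 5 \cdot 3364 = - \frac{682}{3} - 16820 = - \frac{51142}{3}$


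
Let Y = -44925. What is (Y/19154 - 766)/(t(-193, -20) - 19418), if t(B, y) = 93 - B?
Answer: 14716889/366454328 ≈ 0.040160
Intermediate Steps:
(Y/19154 - 766)/(t(-193, -20) - 19418) = (-44925/19154 - 766)/((93 - 1*(-193)) - 19418) = (-44925*1/19154 - 766)/((93 + 193) - 19418) = (-44925/19154 - 766)/(286 - 19418) = -14716889/19154/(-19132) = -14716889/19154*(-1/19132) = 14716889/366454328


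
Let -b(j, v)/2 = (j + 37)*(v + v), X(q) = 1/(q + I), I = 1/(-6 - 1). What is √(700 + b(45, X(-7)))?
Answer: 6*√518/5 ≈ 27.312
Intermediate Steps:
I = -⅐ (I = 1/(-7) = -⅐ ≈ -0.14286)
X(q) = 1/(-⅐ + q) (X(q) = 1/(q - ⅐) = 1/(-⅐ + q))
b(j, v) = -4*v*(37 + j) (b(j, v) = -2*(j + 37)*(v + v) = -2*(37 + j)*2*v = -4*v*(37 + j))
√(700 + b(45, X(-7))) = √(700 - 4*7/(-1 + 7*(-7))*(37 + 45)) = √(700 - 4*7/(-1 - 49)*82) = √(700 - 4*7/(-50)*82) = √(700 - 4*7*(-1/50)*82) = √(700 - 4*(-7/50)*82) = √(700 + 1148/25) = √(18648/25) = 6*√518/5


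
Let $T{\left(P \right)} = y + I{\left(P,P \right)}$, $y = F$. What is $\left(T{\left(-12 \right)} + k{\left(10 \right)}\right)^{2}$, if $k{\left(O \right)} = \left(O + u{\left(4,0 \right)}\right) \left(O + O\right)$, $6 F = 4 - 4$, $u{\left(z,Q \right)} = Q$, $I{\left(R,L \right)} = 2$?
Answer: $40804$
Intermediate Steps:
$F = 0$ ($F = \frac{4 - 4}{6} = \frac{1}{6} \cdot 0 = 0$)
$y = 0$
$T{\left(P \right)} = 2$ ($T{\left(P \right)} = 0 + 2 = 2$)
$k{\left(O \right)} = 2 O^{2}$ ($k{\left(O \right)} = \left(O + 0\right) \left(O + O\right) = O 2 O = 2 O^{2}$)
$\left(T{\left(-12 \right)} + k{\left(10 \right)}\right)^{2} = \left(2 + 2 \cdot 10^{2}\right)^{2} = \left(2 + 2 \cdot 100\right)^{2} = \left(2 + 200\right)^{2} = 202^{2} = 40804$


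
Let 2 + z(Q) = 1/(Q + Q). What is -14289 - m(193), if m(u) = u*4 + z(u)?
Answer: -5812775/386 ≈ -15059.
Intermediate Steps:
z(Q) = -2 + 1/(2*Q) (z(Q) = -2 + 1/(Q + Q) = -2 + 1/(2*Q))
m(u) = -2 + 1/(2*u) + 4*u (m(u) = u*4 + (-2 + 1/(2*u)) = 4*u + (-2 + 1/(2*u)) = -2 + 1/(2*u) + 4*u)
-14289 - m(193) = -14289 - (-2 + (1/2)/193 + 4*193) = -14289 - (-2 + (1/2)*(1/193) + 772) = -14289 - (-2 + 1/386 + 772) = -14289 - 1*297221/386 = -14289 - 297221/386 = -5812775/386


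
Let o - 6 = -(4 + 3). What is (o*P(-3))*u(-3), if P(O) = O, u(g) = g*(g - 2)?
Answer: 45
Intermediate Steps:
u(g) = g*(-2 + g)
o = -1 (o = 6 - (4 + 3) = 6 - 1*7 = 6 - 7 = -1)
(o*P(-3))*u(-3) = (-1*(-3))*(-3*(-2 - 3)) = 3*(-3*(-5)) = 3*15 = 45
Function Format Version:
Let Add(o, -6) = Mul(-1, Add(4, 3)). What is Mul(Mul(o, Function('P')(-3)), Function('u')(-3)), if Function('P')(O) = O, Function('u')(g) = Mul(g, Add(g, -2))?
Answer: 45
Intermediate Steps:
Function('u')(g) = Mul(g, Add(-2, g))
o = -1 (o = Add(6, Mul(-1, Add(4, 3))) = Add(6, Mul(-1, 7)) = Add(6, -7) = -1)
Mul(Mul(o, Function('P')(-3)), Function('u')(-3)) = Mul(Mul(-1, -3), Mul(-3, Add(-2, -3))) = Mul(3, Mul(-3, -5)) = Mul(3, 15) = 45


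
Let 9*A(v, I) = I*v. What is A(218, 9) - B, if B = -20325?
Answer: 20543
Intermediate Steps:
A(v, I) = I*v/9 (A(v, I) = (I*v)/9 = I*v/9)
A(218, 9) - B = (1/9)*9*218 - 1*(-20325) = 218 + 20325 = 20543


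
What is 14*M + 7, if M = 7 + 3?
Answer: 147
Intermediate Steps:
M = 10
14*M + 7 = 14*10 + 7 = 140 + 7 = 147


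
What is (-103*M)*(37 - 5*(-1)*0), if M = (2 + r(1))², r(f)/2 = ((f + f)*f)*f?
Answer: -137196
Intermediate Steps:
r(f) = 4*f³ (r(f) = 2*(((f + f)*f)*f) = 2*(((2*f)*f)*f) = 2*((2*f²)*f) = 2*(2*f³) = 4*f³)
M = 36 (M = (2 + 4*1³)² = (2 + 4*1)² = (2 + 4)² = 6² = 36)
(-103*M)*(37 - 5*(-1)*0) = (-103*36)*(37 - 5*(-1)*0) = -3708*(37 - (-5)*0) = -3708*(37 - 1*0) = -3708*(37 + 0) = -3708*37 = -137196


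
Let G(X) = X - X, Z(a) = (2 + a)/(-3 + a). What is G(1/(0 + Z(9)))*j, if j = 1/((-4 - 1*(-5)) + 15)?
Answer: 0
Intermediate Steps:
Z(a) = (2 + a)/(-3 + a)
G(X) = 0
j = 1/16 (j = 1/((-4 + 5) + 15) = 1/(1 + 15) = 1/16 ≈ 0.062500)
G(1/(0 + Z(9)))*j = 0*(1/16) = 0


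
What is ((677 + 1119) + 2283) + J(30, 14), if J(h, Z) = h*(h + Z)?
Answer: 5399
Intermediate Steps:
J(h, Z) = h*(Z + h)
((677 + 1119) + 2283) + J(30, 14) = ((677 + 1119) + 2283) + 30*(14 + 30) = (1796 + 2283) + 30*44 = 4079 + 1320 = 5399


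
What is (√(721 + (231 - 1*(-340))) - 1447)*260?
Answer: -376220 + 520*√323 ≈ -3.6687e+5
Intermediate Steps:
(√(721 + (231 - 1*(-340))) - 1447)*260 = (√(721 + (231 + 340)) - 1447)*260 = (√(721 + 571) - 1447)*260 = (√1292 - 1447)*260 = (2*√323 - 1447)*260 = (-1447 + 2*√323)*260 = -376220 + 520*√323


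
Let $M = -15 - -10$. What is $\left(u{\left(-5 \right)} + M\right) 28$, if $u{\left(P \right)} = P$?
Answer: $-280$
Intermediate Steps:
$M = -5$ ($M = -15 + 10 = -5$)
$\left(u{\left(-5 \right)} + M\right) 28 = \left(-5 - 5\right) 28 = \left(-10\right) 28 = -280$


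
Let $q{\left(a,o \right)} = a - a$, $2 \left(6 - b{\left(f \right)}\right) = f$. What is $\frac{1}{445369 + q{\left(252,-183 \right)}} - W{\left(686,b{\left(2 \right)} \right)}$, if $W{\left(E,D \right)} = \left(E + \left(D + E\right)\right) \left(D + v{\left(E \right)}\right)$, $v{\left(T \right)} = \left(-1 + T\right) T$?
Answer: $- \frac{288186234895394}{445369} \approx -6.4707 \cdot 10^{8}$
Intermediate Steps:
$b{\left(f \right)} = 6 - \frac{f}{2}$
$v{\left(T \right)} = T \left(-1 + T\right)$
$q{\left(a,o \right)} = 0$
$W{\left(E,D \right)} = \left(D + 2 E\right) \left(D + E \left(-1 + E\right)\right)$ ($W{\left(E,D \right)} = \left(E + \left(D + E\right)\right) \left(D + E \left(-1 + E\right)\right) = \left(D + 2 E\right) \left(D + E \left(-1 + E\right)\right)$)
$\frac{1}{445369 + q{\left(252,-183 \right)}} - W{\left(686,b{\left(2 \right)} \right)} = \frac{1}{445369 + 0} - \left(\left(6 - 1\right)^{2} - 2 \cdot 686^{2} + 2 \cdot 686^{3} + \left(6 - 1\right) 686 + \left(6 - 1\right) 686^{2}\right) = \frac{1}{445369} - \left(\left(6 - 1\right)^{2} - 941192 + 2 \cdot 322828856 + \left(6 - 1\right) 686 + \left(6 - 1\right) 470596\right) = \frac{1}{445369} - \left(5^{2} - 941192 + 645657712 + 5 \cdot 686 + 5 \cdot 470596\right) = \frac{1}{445369} - \left(25 - 941192 + 645657712 + 3430 + 2352980\right) = \frac{1}{445369} - 647072955 = - \frac{288186234895394}{445369}$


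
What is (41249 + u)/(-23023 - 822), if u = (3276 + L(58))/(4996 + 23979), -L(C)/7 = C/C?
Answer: -1195193044/690908875 ≈ -1.7299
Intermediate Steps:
L(C) = -7 (L(C) = -7*C/C = -7*1 = -7)
u = 3269/28975 (u = (3276 - 7)/(4996 + 23979) = 3269/28975 ≈ 0.11282)
(41249 + u)/(-23023 - 822) = (41249 + 3269/28975)/(-23023 - 822) = (1195193044/28975)/(-23845) = (1195193044/28975)*(-1/23845) = -1195193044/690908875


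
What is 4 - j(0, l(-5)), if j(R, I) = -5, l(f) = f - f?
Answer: 9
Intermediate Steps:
l(f) = 0
4 - j(0, l(-5)) = 4 - 1*(-5) = 4 + 5 = 9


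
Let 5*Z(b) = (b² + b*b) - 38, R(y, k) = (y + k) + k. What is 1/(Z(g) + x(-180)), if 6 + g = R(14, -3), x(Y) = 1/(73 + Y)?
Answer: -107/643 ≈ -0.16641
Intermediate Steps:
R(y, k) = y + 2*k (R(y, k) = (k + y) + k = y + 2*k)
g = 2 (g = -6 + (14 + 2*(-3)) = -6 + (14 - 6) = -6 + 8 = 2)
Z(b) = -38/5 + 2*b²/5 (Z(b) = ((b² + b*b) - 38)/5 = ((b² + b²) - 38)/5 = (2*b² - 38)/5 = (-38 + 2*b²)/5 = -38/5 + 2*b²/5)
1/(Z(g) + x(-180)) = 1/((-38/5 + (⅖)*2²) + 1/(73 - 180)) = 1/((-38/5 + (⅖)*4) + 1/(-107)) = 1/((-38/5 + 8/5) - 1/107) = 1/(-6 - 1/107) = 1/(-643/107) = -107/643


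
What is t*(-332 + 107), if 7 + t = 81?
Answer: -16650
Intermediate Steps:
t = 74 (t = -7 + 81 = 74)
t*(-332 + 107) = 74*(-332 + 107) = 74*(-225) = -16650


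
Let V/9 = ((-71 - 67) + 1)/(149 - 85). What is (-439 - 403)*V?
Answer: 519093/32 ≈ 16222.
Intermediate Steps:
V = -1233/64 (V = 9*(((-71 - 67) + 1)/(149 - 85)) = 9*((-138 + 1)/64) = 9*(-137*1/64) = 9*(-137/64) = -1233/64 ≈ -19.266)
(-439 - 403)*V = (-439 - 403)*(-1233/64) = -842*(-1233/64) = 519093/32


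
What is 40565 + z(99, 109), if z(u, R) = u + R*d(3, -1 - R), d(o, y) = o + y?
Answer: 29001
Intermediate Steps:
z(u, R) = u + R*(2 - R) (z(u, R) = u + R*(3 + (-1 - R)) = u + R*(2 - R))
40565 + z(99, 109) = 40565 + (99 - 1*109*(-2 + 109)) = 40565 + (99 - 1*109*107) = 40565 + (99 - 11663) = 40565 - 11564 = 29001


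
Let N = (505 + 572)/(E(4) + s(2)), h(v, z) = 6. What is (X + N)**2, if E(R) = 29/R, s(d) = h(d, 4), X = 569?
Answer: 1187836225/2809 ≈ 4.2287e+5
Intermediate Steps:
s(d) = 6
N = 4308/53 (N = (505 + 572)/(29/4 + 6) = 1077/(29*(1/4) + 6) = 1077/(29/4 + 6) = 1077/(53/4) = 1077*(4/53) = 4308/53 ≈ 81.283)
(X + N)**2 = (569 + 4308/53)**2 = (34465/53)**2 = 1187836225/2809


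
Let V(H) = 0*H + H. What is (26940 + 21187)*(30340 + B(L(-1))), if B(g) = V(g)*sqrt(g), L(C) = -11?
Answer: 1460173180 - 529397*I*sqrt(11) ≈ 1.4602e+9 - 1.7558e+6*I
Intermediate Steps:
V(H) = H (V(H) = 0 + H = H)
B(g) = g**(3/2) (B(g) = g*sqrt(g) = g**(3/2))
(26940 + 21187)*(30340 + B(L(-1))) = (26940 + 21187)*(30340 + (-11)**(3/2)) = 48127*(30340 - 11*I*sqrt(11)) = 1460173180 - 529397*I*sqrt(11)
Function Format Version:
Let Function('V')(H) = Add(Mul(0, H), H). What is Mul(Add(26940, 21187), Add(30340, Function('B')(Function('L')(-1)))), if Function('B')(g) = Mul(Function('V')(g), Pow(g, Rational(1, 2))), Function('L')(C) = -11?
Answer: Add(1460173180, Mul(-529397, I, Pow(11, Rational(1, 2)))) ≈ Add(1.4602e+9, Mul(-1.7558e+6, I))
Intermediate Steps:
Function('V')(H) = H (Function('V')(H) = Add(0, H) = H)
Function('B')(g) = Pow(g, Rational(3, 2)) (Function('B')(g) = Mul(g, Pow(g, Rational(1, 2))) = Pow(g, Rational(3, 2)))
Mul(Add(26940, 21187), Add(30340, Function('B')(Function('L')(-1)))) = Mul(Add(26940, 21187), Add(30340, Pow(-11, Rational(3, 2)))) = Mul(48127, Add(30340, Mul(-11, I, Pow(11, Rational(1, 2))))) = Add(1460173180, Mul(-529397, I, Pow(11, Rational(1, 2))))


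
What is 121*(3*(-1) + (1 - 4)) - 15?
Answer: -741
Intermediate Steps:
121*(3*(-1) + (1 - 4)) - 15 = 121*(-3 - 3) - 15 = 121*(-6) - 15 = -726 - 15 = -741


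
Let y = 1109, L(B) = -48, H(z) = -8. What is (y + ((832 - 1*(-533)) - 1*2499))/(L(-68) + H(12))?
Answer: 25/56 ≈ 0.44643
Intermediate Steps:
(y + ((832 - 1*(-533)) - 1*2499))/(L(-68) + H(12)) = (1109 + ((832 - 1*(-533)) - 1*2499))/(-48 - 8) = (1109 + ((832 + 533) - 2499))/(-56) = (1109 + (1365 - 2499))*(-1/56) = (1109 - 1134)*(-1/56) = -25*(-1/56) = 25/56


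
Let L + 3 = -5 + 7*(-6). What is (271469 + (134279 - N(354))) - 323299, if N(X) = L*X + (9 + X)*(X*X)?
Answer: -45389559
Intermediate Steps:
L = -50 (L = -3 + (-5 + 7*(-6)) = -3 + (-5 - 42) = -3 - 47 = -50)
N(X) = -50*X + X**2*(9 + X) (N(X) = -50*X + (9 + X)*(X*X) = -50*X + (9 + X)*X**2 = -50*X + X**2*(9 + X))
(271469 + (134279 - N(354))) - 323299 = (271469 + (134279 - 354*(-50 + 354**2 + 9*354))) - 323299 = (271469 + (134279 - 354*(-50 + 125316 + 3186))) - 323299 = (271469 + (134279 - 354*128452)) - 323299 = (271469 + (134279 - 1*45472008)) - 323299 = (271469 + (134279 - 45472008)) - 323299 = (271469 - 45337729) - 323299 = -45066260 - 323299 = -45389559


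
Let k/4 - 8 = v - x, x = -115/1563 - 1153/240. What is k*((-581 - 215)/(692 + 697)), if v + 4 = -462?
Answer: 11275022993/10855035 ≈ 1038.7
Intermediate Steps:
v = -466 (v = -4 - 462 = -466)
x = -609913/125040 (x = -115*1/1563 - 1153*1/240 = -115/1563 - 1153/240 = -609913/125040 ≈ -4.8777)
k = -56658407/31260 (k = 32 + 4*(-466 - 1*(-609913/125040)) = 32 + 4*(-466 + 609913/125040) = 32 + 4*(-57658727/125040) = 32 - 57658727/31260 = -56658407/31260 ≈ -1812.5)
k*((-581 - 215)/(692 + 697)) = -56658407*(-581 - 215)/(31260*(692 + 697)) = -(-11275022993)/(7815*1389) = -56658407/31260*(-796/1389) = 11275022993/10855035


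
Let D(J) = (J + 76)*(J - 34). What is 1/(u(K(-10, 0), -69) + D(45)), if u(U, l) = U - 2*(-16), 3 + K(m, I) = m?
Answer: 1/1350 ≈ 0.00074074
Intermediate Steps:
D(J) = (-34 + J)*(76 + J) (D(J) = (76 + J)*(-34 + J) = (-34 + J)*(76 + J))
K(m, I) = -3 + m
u(U, l) = 32 + U (u(U, l) = U - 1*(-32) = U + 32 = 32 + U)
1/(u(K(-10, 0), -69) + D(45)) = 1/((32 + (-3 - 10)) + (-2584 + 45² + 42*45)) = 1/((32 - 13) + (-2584 + 2025 + 1890)) = 1/(19 + 1331) = 1/1350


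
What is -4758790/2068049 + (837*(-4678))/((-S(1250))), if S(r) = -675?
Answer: -300023299632/51701225 ≈ -5803.0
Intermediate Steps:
-4758790/2068049 + (837*(-4678))/((-S(1250))) = -4758790/2068049 + (837*(-4678))/((-1*(-675))) = -4758790*1/2068049 - 3915486/675 = -4758790/2068049 - 3915486*1/675 = -4758790/2068049 - 145018/25 = -300023299632/51701225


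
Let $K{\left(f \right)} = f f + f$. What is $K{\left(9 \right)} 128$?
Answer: $11520$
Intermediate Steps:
$K{\left(f \right)} = f + f^{2}$ ($K{\left(f \right)} = f^{2} + f = f + f^{2}$)
$K{\left(9 \right)} 128 = 9 \left(1 + 9\right) 128 = 9 \cdot 10 \cdot 128 = 90 \cdot 128 = 11520$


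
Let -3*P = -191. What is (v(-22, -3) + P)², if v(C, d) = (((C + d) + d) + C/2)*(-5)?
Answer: 602176/9 ≈ 66909.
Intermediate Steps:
P = 191/3 (P = -⅓*(-191) = 191/3 ≈ 63.667)
v(C, d) = -10*d - 15*C/2 (v(C, d) = ((C + 2*d) + C*(½))*(-5) = ((C + 2*d) + C/2)*(-5) = (2*d + 3*C/2)*(-5) = -10*d - 15*C/2)
(v(-22, -3) + P)² = ((-10*(-3) - 15/2*(-22)) + 191/3)² = ((30 + 165) + 191/3)² = (195 + 191/3)² = (776/3)² = 602176/9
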